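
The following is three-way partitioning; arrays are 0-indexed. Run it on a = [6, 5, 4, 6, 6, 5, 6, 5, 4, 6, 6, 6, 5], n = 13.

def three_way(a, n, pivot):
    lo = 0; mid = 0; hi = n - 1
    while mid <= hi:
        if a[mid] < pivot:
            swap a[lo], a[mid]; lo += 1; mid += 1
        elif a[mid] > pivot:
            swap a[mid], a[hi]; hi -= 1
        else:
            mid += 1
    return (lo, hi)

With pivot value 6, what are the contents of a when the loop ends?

[5, 4, 5, 5, 4, 5, 6, 6, 6, 6, 6, 6, 6]

pivot = 6; lo=0, mid=0, hi=12
a[mid]=6=6: mid=1
a[mid]=5<6: swap a[0],a[1]; lo=1,mid=2 → [5, 6, 4, 6, 6, 5, 6, 5, 4, 6, 6, 6, 5]
a[mid]=4<6: swap a[1],a[2]; lo=2,mid=3 → [5, 4, 6, 6, 6, 5, 6, 5, 4, 6, 6, 6, 5]
a[mid]=6=6: mid=4
a[mid]=6=6: mid=5
a[mid]=5<6: swap a[2],a[5]; lo=3,mid=6 → [5, 4, 5, 6, 6, 6, 6, 5, 4, 6, 6, 6, 5]
a[mid]=6=6: mid=7
a[mid]=5<6: swap a[3],a[7]; lo=4,mid=8 → [5, 4, 5, 5, 6, 6, 6, 6, 4, 6, 6, 6, 5]
a[mid]=4<6: swap a[4],a[8]; lo=5,mid=9 → [5, 4, 5, 5, 4, 6, 6, 6, 6, 6, 6, 6, 5]
a[mid]=6=6: mid=10
a[mid]=6=6: mid=11
a[mid]=6=6: mid=12
a[mid]=5<6: swap a[5],a[12]; lo=6,mid=13 → [5, 4, 5, 5, 4, 5, 6, 6, 6, 6, 6, 6, 6]
end: lo=6, hi=12; a = [5, 4, 5, 5, 4, 5, 6, 6, 6, 6, 6, 6, 6]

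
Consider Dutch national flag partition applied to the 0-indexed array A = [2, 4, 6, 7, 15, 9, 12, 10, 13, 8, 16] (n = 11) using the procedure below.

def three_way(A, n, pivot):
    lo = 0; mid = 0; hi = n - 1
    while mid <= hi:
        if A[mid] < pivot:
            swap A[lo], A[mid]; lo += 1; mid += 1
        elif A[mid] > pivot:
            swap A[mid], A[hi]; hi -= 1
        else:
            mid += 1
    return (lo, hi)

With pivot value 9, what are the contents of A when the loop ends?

lo=0 mid=0 hi=10
2<9: swap(0,0), lo=1 mid=1 ⇒ [2, 4, 6, 7, 15, 9, 12, 10, 13, 8, 16]
4<9: swap(1,1), lo=2 mid=2 ⇒ [2, 4, 6, 7, 15, 9, 12, 10, 13, 8, 16]
6<9: swap(2,2), lo=3 mid=3 ⇒ [2, 4, 6, 7, 15, 9, 12, 10, 13, 8, 16]
7<9: swap(3,3), lo=4 mid=4 ⇒ [2, 4, 6, 7, 15, 9, 12, 10, 13, 8, 16]
15>9: swap(4,10), hi=9 ⇒ [2, 4, 6, 7, 16, 9, 12, 10, 13, 8, 15]
16>9: swap(4,9), hi=8 ⇒ [2, 4, 6, 7, 8, 9, 12, 10, 13, 16, 15]
8<9: swap(4,4), lo=5 mid=5 ⇒ [2, 4, 6, 7, 8, 9, 12, 10, 13, 16, 15]
9=9: mid=6
12>9: swap(6,8), hi=7 ⇒ [2, 4, 6, 7, 8, 9, 13, 10, 12, 16, 15]
13>9: swap(6,7), hi=6 ⇒ [2, 4, 6, 7, 8, 9, 10, 13, 12, 16, 15]
10>9: swap(6,6), hi=5 ⇒ [2, 4, 6, 7, 8, 9, 10, 13, 12, 16, 15]
done. lo=5 hi=5; A=[2, 4, 6, 7, 8, 9, 10, 13, 12, 16, 15]

[2, 4, 6, 7, 8, 9, 10, 13, 12, 16, 15]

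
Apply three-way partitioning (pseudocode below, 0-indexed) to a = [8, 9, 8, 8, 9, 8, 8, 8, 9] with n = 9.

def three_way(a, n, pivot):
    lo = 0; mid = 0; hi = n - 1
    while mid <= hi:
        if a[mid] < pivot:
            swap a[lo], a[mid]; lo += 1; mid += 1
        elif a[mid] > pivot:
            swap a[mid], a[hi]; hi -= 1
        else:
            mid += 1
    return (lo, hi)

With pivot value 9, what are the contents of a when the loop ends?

[8, 8, 8, 8, 8, 8, 9, 9, 9]

lo=0 mid=0 hi=8
8<9: swap(0,0), lo=1 mid=1 ⇒ [8, 9, 8, 8, 9, 8, 8, 8, 9]
9=9: mid=2
8<9: swap(1,2), lo=2 mid=3 ⇒ [8, 8, 9, 8, 9, 8, 8, 8, 9]
8<9: swap(2,3), lo=3 mid=4 ⇒ [8, 8, 8, 9, 9, 8, 8, 8, 9]
9=9: mid=5
8<9: swap(3,5), lo=4 mid=6 ⇒ [8, 8, 8, 8, 9, 9, 8, 8, 9]
8<9: swap(4,6), lo=5 mid=7 ⇒ [8, 8, 8, 8, 8, 9, 9, 8, 9]
8<9: swap(5,7), lo=6 mid=8 ⇒ [8, 8, 8, 8, 8, 8, 9, 9, 9]
9=9: mid=9
done. lo=6 hi=8; a=[8, 8, 8, 8, 8, 8, 9, 9, 9]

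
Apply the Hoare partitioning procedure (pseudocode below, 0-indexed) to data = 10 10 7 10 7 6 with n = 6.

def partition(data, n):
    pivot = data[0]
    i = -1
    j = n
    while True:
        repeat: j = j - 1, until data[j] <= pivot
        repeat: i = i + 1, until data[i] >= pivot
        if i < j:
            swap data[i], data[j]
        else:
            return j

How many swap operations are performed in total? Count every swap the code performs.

pivot = data[0] = 10; i = -1, j = 6
j→5 (data[5]=6≤10), i→0 (data[0]=10≥10); i<j, swap → 6 10 7 10 7 10
j→4 (data[4]=7≤10), i→1 (data[1]=10≥10); i<j, swap → 6 7 7 10 10 10
j→3, i→3; i≥j, return j=3. data = 6 7 7 10 10 10

2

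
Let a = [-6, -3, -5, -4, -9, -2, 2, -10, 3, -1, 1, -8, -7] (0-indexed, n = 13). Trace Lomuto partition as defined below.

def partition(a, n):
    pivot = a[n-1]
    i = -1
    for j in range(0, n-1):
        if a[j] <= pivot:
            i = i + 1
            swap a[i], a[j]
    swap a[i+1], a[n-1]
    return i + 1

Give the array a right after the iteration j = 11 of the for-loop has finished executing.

[-9, -10, -8, -4, -6, -2, 2, -3, 3, -1, 1, -5, -7]

pivot = a[12] = -7; i = -1
j=0: a[0]=-6 > -7 → no swap
j=1: a[1]=-3 > -7 → no swap
j=2: a[2]=-5 > -7 → no swap
j=3: a[3]=-4 > -7 → no swap
j=4: a[4]=-9 ≤ -7 → i=0, swap a[0],a[4] → [-9, -3, -5, -4, -6, -2, 2, -10, 3, -1, 1, -8, -7]
j=5: a[5]=-2 > -7 → no swap
j=6: a[6]=2 > -7 → no swap
j=7: a[7]=-10 ≤ -7 → i=1, swap a[1],a[7] → [-9, -10, -5, -4, -6, -2, 2, -3, 3, -1, 1, -8, -7]
j=8: a[8]=3 > -7 → no swap
j=9: a[9]=-1 > -7 → no swap
j=10: a[10]=1 > -7 → no swap
j=11: a[11]=-8 ≤ -7 → i=2, swap a[2],a[11] → [-9, -10, -8, -4, -6, -2, 2, -3, 3, -1, 1, -5, -7]
(after j=11) a = [-9, -10, -8, -4, -6, -2, 2, -3, 3, -1, 1, -5, -7]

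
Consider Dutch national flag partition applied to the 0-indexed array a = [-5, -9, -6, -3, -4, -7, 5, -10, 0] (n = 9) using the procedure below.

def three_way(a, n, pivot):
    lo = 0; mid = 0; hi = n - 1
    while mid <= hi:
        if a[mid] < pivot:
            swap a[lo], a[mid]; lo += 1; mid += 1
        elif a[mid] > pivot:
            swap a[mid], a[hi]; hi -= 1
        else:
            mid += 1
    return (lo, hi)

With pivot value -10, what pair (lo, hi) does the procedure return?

(0, 0)

pivot = -10; lo=0, mid=0, hi=8
a[mid]=-5>-10: swap a[0],a[8]; hi=7 → [0, -9, -6, -3, -4, -7, 5, -10, -5]
a[mid]=0>-10: swap a[0],a[7]; hi=6 → [-10, -9, -6, -3, -4, -7, 5, 0, -5]
a[mid]=-10=-10: mid=1
a[mid]=-9>-10: swap a[1],a[6]; hi=5 → [-10, 5, -6, -3, -4, -7, -9, 0, -5]
a[mid]=5>-10: swap a[1],a[5]; hi=4 → [-10, -7, -6, -3, -4, 5, -9, 0, -5]
a[mid]=-7>-10: swap a[1],a[4]; hi=3 → [-10, -4, -6, -3, -7, 5, -9, 0, -5]
a[mid]=-4>-10: swap a[1],a[3]; hi=2 → [-10, -3, -6, -4, -7, 5, -9, 0, -5]
a[mid]=-3>-10: swap a[1],a[2]; hi=1 → [-10, -6, -3, -4, -7, 5, -9, 0, -5]
a[mid]=-6>-10: swap a[1],a[1]; hi=0 → [-10, -6, -3, -4, -7, 5, -9, 0, -5]
end: lo=0, hi=0; a = [-10, -6, -3, -4, -7, 5, -9, 0, -5]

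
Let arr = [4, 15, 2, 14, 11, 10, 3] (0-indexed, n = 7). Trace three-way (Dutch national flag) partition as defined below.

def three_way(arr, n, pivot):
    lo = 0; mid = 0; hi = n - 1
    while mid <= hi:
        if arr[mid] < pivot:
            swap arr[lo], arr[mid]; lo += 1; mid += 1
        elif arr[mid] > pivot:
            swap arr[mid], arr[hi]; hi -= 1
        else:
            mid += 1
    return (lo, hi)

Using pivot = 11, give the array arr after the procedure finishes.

[4, 3, 2, 10, 11, 14, 15]

pivot = 11; lo=0, mid=0, hi=6
arr[mid]=4<11: swap arr[0],arr[0]; lo=1,mid=1 → [4, 15, 2, 14, 11, 10, 3]
arr[mid]=15>11: swap arr[1],arr[6]; hi=5 → [4, 3, 2, 14, 11, 10, 15]
arr[mid]=3<11: swap arr[1],arr[1]; lo=2,mid=2 → [4, 3, 2, 14, 11, 10, 15]
arr[mid]=2<11: swap arr[2],arr[2]; lo=3,mid=3 → [4, 3, 2, 14, 11, 10, 15]
arr[mid]=14>11: swap arr[3],arr[5]; hi=4 → [4, 3, 2, 10, 11, 14, 15]
arr[mid]=10<11: swap arr[3],arr[3]; lo=4,mid=4 → [4, 3, 2, 10, 11, 14, 15]
arr[mid]=11=11: mid=5
end: lo=4, hi=4; arr = [4, 3, 2, 10, 11, 14, 15]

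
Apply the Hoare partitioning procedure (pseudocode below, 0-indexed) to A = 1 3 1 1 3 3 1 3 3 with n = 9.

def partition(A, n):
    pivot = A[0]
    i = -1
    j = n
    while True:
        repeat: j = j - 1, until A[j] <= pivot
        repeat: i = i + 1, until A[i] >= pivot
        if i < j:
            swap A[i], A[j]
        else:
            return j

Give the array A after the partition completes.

pivot=1
j stops at 6 (1), i stops at 0 (1); swap ⇒ 1 3 1 1 3 3 1 3 3
j stops at 3 (1), i stops at 1 (3); swap ⇒ 1 1 1 3 3 3 1 3 3
j stops at 2, i stops at 2; i≥j ⇒ return 2. A=1 1 1 3 3 3 1 3 3

1 1 1 3 3 3 1 3 3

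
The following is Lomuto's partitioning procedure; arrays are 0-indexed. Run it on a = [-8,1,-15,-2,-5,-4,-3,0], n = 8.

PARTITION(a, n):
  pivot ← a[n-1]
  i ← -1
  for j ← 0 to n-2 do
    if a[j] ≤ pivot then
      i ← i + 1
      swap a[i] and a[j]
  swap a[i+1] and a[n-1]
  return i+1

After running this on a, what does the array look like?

pivot=0, i=-1
j=0: -8≤0, i=0, swap(0,0) ⇒ [-8,1,-15,-2,-5,-4,-3,0]
j=1: 1>0, skip
j=2: -15≤0, i=1, swap(1,2) ⇒ [-8,-15,1,-2,-5,-4,-3,0]
j=3: -2≤0, i=2, swap(2,3) ⇒ [-8,-15,-2,1,-5,-4,-3,0]
j=4: -5≤0, i=3, swap(3,4) ⇒ [-8,-15,-2,-5,1,-4,-3,0]
j=5: -4≤0, i=4, swap(4,5) ⇒ [-8,-15,-2,-5,-4,1,-3,0]
j=6: -3≤0, i=5, swap(5,6) ⇒ [-8,-15,-2,-5,-4,-3,1,0]
swap(6,7) ⇒ [-8,-15,-2,-5,-4,-3,0,1]; return 6

[-8,-15,-2,-5,-4,-3,0,1]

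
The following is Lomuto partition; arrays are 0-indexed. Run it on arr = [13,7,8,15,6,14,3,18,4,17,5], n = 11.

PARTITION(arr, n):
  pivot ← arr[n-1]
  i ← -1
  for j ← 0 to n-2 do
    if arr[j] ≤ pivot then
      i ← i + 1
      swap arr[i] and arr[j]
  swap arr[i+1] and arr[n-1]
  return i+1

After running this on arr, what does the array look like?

pivot = arr[10] = 5; i = -1
j=0: arr[0]=13 > 5 → no swap
j=1: arr[1]=7 > 5 → no swap
j=2: arr[2]=8 > 5 → no swap
j=3: arr[3]=15 > 5 → no swap
j=4: arr[4]=6 > 5 → no swap
j=5: arr[5]=14 > 5 → no swap
j=6: arr[6]=3 ≤ 5 → i=0, swap arr[0],arr[6] → [3,7,8,15,6,14,13,18,4,17,5]
j=7: arr[7]=18 > 5 → no swap
j=8: arr[8]=4 ≤ 5 → i=1, swap arr[1],arr[8] → [3,4,8,15,6,14,13,18,7,17,5]
j=9: arr[9]=17 > 5 → no swap
final swap arr[2],arr[10] → [3,4,5,15,6,14,13,18,7,17,8]; return 2

[3,4,5,15,6,14,13,18,7,17,8]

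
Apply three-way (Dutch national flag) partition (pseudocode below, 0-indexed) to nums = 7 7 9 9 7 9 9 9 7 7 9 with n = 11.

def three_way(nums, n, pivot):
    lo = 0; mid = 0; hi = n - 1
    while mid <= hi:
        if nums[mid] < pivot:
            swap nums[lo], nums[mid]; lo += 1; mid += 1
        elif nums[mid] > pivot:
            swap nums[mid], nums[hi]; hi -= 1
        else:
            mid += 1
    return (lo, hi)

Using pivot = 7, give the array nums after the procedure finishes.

7 7 7 7 7 9 9 9 9 9 9

lo=0 mid=0 hi=10
7=7: mid=1
7=7: mid=2
9>7: swap(2,10), hi=9 ⇒ 7 7 9 9 7 9 9 9 7 7 9
9>7: swap(2,9), hi=8 ⇒ 7 7 7 9 7 9 9 9 7 9 9
7=7: mid=3
9>7: swap(3,8), hi=7 ⇒ 7 7 7 7 7 9 9 9 9 9 9
7=7: mid=4
7=7: mid=5
9>7: swap(5,7), hi=6 ⇒ 7 7 7 7 7 9 9 9 9 9 9
9>7: swap(5,6), hi=5 ⇒ 7 7 7 7 7 9 9 9 9 9 9
9>7: swap(5,5), hi=4 ⇒ 7 7 7 7 7 9 9 9 9 9 9
done. lo=0 hi=4; nums=7 7 7 7 7 9 9 9 9 9 9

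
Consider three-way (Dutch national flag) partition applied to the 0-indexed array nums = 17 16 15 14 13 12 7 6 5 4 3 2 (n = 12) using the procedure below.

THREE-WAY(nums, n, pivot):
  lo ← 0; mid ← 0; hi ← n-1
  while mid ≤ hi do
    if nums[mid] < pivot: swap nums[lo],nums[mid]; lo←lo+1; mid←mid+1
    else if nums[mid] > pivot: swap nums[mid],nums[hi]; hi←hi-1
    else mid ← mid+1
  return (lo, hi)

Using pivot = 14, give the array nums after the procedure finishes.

2 3 4 13 12 7 6 5 14 15 16 17

pivot = 14; lo=0, mid=0, hi=11
nums[mid]=17>14: swap nums[0],nums[11]; hi=10 → 2 16 15 14 13 12 7 6 5 4 3 17
nums[mid]=2<14: swap nums[0],nums[0]; lo=1,mid=1 → 2 16 15 14 13 12 7 6 5 4 3 17
nums[mid]=16>14: swap nums[1],nums[10]; hi=9 → 2 3 15 14 13 12 7 6 5 4 16 17
nums[mid]=3<14: swap nums[1],nums[1]; lo=2,mid=2 → 2 3 15 14 13 12 7 6 5 4 16 17
nums[mid]=15>14: swap nums[2],nums[9]; hi=8 → 2 3 4 14 13 12 7 6 5 15 16 17
nums[mid]=4<14: swap nums[2],nums[2]; lo=3,mid=3 → 2 3 4 14 13 12 7 6 5 15 16 17
nums[mid]=14=14: mid=4
nums[mid]=13<14: swap nums[3],nums[4]; lo=4,mid=5 → 2 3 4 13 14 12 7 6 5 15 16 17
nums[mid]=12<14: swap nums[4],nums[5]; lo=5,mid=6 → 2 3 4 13 12 14 7 6 5 15 16 17
nums[mid]=7<14: swap nums[5],nums[6]; lo=6,mid=7 → 2 3 4 13 12 7 14 6 5 15 16 17
nums[mid]=6<14: swap nums[6],nums[7]; lo=7,mid=8 → 2 3 4 13 12 7 6 14 5 15 16 17
nums[mid]=5<14: swap nums[7],nums[8]; lo=8,mid=9 → 2 3 4 13 12 7 6 5 14 15 16 17
end: lo=8, hi=8; nums = 2 3 4 13 12 7 6 5 14 15 16 17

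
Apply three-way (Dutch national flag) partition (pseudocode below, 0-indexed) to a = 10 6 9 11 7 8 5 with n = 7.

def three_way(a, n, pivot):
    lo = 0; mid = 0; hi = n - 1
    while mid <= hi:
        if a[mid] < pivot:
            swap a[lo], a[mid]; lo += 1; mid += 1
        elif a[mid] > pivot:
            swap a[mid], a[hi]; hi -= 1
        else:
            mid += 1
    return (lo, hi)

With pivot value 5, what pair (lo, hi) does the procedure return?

pivot = 5; lo=0, mid=0, hi=6
a[mid]=10>5: swap a[0],a[6]; hi=5 → 5 6 9 11 7 8 10
a[mid]=5=5: mid=1
a[mid]=6>5: swap a[1],a[5]; hi=4 → 5 8 9 11 7 6 10
a[mid]=8>5: swap a[1],a[4]; hi=3 → 5 7 9 11 8 6 10
a[mid]=7>5: swap a[1],a[3]; hi=2 → 5 11 9 7 8 6 10
a[mid]=11>5: swap a[1],a[2]; hi=1 → 5 9 11 7 8 6 10
a[mid]=9>5: swap a[1],a[1]; hi=0 → 5 9 11 7 8 6 10
end: lo=0, hi=0; a = 5 9 11 7 8 6 10

(0, 0)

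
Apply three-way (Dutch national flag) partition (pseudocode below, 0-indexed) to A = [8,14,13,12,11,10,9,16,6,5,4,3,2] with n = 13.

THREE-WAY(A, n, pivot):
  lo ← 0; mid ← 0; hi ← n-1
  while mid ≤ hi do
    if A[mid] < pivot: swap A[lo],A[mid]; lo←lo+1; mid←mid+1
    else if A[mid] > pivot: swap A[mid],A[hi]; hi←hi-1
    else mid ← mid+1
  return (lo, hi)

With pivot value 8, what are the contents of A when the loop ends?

pivot = 8; lo=0, mid=0, hi=12
A[mid]=8=8: mid=1
A[mid]=14>8: swap A[1],A[12]; hi=11 → [8,2,13,12,11,10,9,16,6,5,4,3,14]
A[mid]=2<8: swap A[0],A[1]; lo=1,mid=2 → [2,8,13,12,11,10,9,16,6,5,4,3,14]
A[mid]=13>8: swap A[2],A[11]; hi=10 → [2,8,3,12,11,10,9,16,6,5,4,13,14]
A[mid]=3<8: swap A[1],A[2]; lo=2,mid=3 → [2,3,8,12,11,10,9,16,6,5,4,13,14]
A[mid]=12>8: swap A[3],A[10]; hi=9 → [2,3,8,4,11,10,9,16,6,5,12,13,14]
A[mid]=4<8: swap A[2],A[3]; lo=3,mid=4 → [2,3,4,8,11,10,9,16,6,5,12,13,14]
A[mid]=11>8: swap A[4],A[9]; hi=8 → [2,3,4,8,5,10,9,16,6,11,12,13,14]
A[mid]=5<8: swap A[3],A[4]; lo=4,mid=5 → [2,3,4,5,8,10,9,16,6,11,12,13,14]
A[mid]=10>8: swap A[5],A[8]; hi=7 → [2,3,4,5,8,6,9,16,10,11,12,13,14]
A[mid]=6<8: swap A[4],A[5]; lo=5,mid=6 → [2,3,4,5,6,8,9,16,10,11,12,13,14]
A[mid]=9>8: swap A[6],A[7]; hi=6 → [2,3,4,5,6,8,16,9,10,11,12,13,14]
A[mid]=16>8: swap A[6],A[6]; hi=5 → [2,3,4,5,6,8,16,9,10,11,12,13,14]
end: lo=5, hi=5; A = [2,3,4,5,6,8,16,9,10,11,12,13,14]

[2,3,4,5,6,8,16,9,10,11,12,13,14]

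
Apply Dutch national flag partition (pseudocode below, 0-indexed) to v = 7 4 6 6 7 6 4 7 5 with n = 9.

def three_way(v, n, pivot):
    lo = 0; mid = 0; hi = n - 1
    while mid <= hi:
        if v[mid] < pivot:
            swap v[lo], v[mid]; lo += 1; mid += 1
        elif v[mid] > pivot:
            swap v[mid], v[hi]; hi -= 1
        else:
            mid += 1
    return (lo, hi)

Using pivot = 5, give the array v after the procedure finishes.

pivot = 5; lo=0, mid=0, hi=8
v[mid]=7>5: swap v[0],v[8]; hi=7 → 5 4 6 6 7 6 4 7 7
v[mid]=5=5: mid=1
v[mid]=4<5: swap v[0],v[1]; lo=1,mid=2 → 4 5 6 6 7 6 4 7 7
v[mid]=6>5: swap v[2],v[7]; hi=6 → 4 5 7 6 7 6 4 6 7
v[mid]=7>5: swap v[2],v[6]; hi=5 → 4 5 4 6 7 6 7 6 7
v[mid]=4<5: swap v[1],v[2]; lo=2,mid=3 → 4 4 5 6 7 6 7 6 7
v[mid]=6>5: swap v[3],v[5]; hi=4 → 4 4 5 6 7 6 7 6 7
v[mid]=6>5: swap v[3],v[4]; hi=3 → 4 4 5 7 6 6 7 6 7
v[mid]=7>5: swap v[3],v[3]; hi=2 → 4 4 5 7 6 6 7 6 7
end: lo=2, hi=2; v = 4 4 5 7 6 6 7 6 7

4 4 5 7 6 6 7 6 7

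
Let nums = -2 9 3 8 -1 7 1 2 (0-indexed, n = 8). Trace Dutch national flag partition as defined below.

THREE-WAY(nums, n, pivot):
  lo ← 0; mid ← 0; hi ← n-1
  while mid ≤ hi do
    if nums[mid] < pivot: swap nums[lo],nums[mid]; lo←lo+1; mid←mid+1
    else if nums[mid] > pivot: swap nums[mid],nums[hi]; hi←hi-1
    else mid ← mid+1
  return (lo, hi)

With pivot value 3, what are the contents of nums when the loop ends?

-2 2 1 -1 3 7 8 9

pivot = 3; lo=0, mid=0, hi=7
nums[mid]=-2<3: swap nums[0],nums[0]; lo=1,mid=1 → -2 9 3 8 -1 7 1 2
nums[mid]=9>3: swap nums[1],nums[7]; hi=6 → -2 2 3 8 -1 7 1 9
nums[mid]=2<3: swap nums[1],nums[1]; lo=2,mid=2 → -2 2 3 8 -1 7 1 9
nums[mid]=3=3: mid=3
nums[mid]=8>3: swap nums[3],nums[6]; hi=5 → -2 2 3 1 -1 7 8 9
nums[mid]=1<3: swap nums[2],nums[3]; lo=3,mid=4 → -2 2 1 3 -1 7 8 9
nums[mid]=-1<3: swap nums[3],nums[4]; lo=4,mid=5 → -2 2 1 -1 3 7 8 9
nums[mid]=7>3: swap nums[5],nums[5]; hi=4 → -2 2 1 -1 3 7 8 9
end: lo=4, hi=4; nums = -2 2 1 -1 3 7 8 9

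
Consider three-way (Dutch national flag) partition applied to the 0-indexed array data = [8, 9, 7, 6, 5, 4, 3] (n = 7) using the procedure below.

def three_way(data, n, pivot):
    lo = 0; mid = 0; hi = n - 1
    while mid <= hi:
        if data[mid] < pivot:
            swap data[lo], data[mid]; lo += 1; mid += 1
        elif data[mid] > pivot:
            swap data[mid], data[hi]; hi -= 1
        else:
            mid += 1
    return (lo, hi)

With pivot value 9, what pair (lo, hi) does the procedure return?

pivot = 9; lo=0, mid=0, hi=6
data[mid]=8<9: swap data[0],data[0]; lo=1,mid=1 → [8, 9, 7, 6, 5, 4, 3]
data[mid]=9=9: mid=2
data[mid]=7<9: swap data[1],data[2]; lo=2,mid=3 → [8, 7, 9, 6, 5, 4, 3]
data[mid]=6<9: swap data[2],data[3]; lo=3,mid=4 → [8, 7, 6, 9, 5, 4, 3]
data[mid]=5<9: swap data[3],data[4]; lo=4,mid=5 → [8, 7, 6, 5, 9, 4, 3]
data[mid]=4<9: swap data[4],data[5]; lo=5,mid=6 → [8, 7, 6, 5, 4, 9, 3]
data[mid]=3<9: swap data[5],data[6]; lo=6,mid=7 → [8, 7, 6, 5, 4, 3, 9]
end: lo=6, hi=6; data = [8, 7, 6, 5, 4, 3, 9]

(6, 6)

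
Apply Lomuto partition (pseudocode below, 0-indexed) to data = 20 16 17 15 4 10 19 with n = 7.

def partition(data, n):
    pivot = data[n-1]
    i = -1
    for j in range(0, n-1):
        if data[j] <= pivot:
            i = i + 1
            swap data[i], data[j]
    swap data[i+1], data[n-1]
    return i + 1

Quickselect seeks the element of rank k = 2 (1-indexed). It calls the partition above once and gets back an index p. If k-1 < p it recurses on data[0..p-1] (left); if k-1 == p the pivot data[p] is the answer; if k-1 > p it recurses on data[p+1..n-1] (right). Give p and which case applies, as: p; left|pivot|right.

5; left

pivot = data[6] = 19; i = -1
j=0: data[0]=20 > 19 → no swap
j=1: data[1]=16 ≤ 19 → i=0, swap data[0],data[1] → 16 20 17 15 4 10 19
j=2: data[2]=17 ≤ 19 → i=1, swap data[1],data[2] → 16 17 20 15 4 10 19
j=3: data[3]=15 ≤ 19 → i=2, swap data[2],data[3] → 16 17 15 20 4 10 19
j=4: data[4]=4 ≤ 19 → i=3, swap data[3],data[4] → 16 17 15 4 20 10 19
j=5: data[5]=10 ≤ 19 → i=4, swap data[4],data[5] → 16 17 15 4 10 20 19
final swap data[5],data[6] → 16 17 15 4 10 19 20; return 5
p = 5; k-1 = 1 < 5 ⇒ left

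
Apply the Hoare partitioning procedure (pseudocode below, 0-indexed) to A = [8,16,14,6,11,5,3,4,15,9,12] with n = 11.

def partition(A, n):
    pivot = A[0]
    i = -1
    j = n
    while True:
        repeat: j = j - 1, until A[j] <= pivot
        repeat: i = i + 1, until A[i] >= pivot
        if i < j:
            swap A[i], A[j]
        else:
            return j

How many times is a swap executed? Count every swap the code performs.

pivot = A[0] = 8; i = -1, j = 11
j→7 (A[7]=4≤8), i→0 (A[0]=8≥8); i<j, swap → [4,16,14,6,11,5,3,8,15,9,12]
j→6 (A[6]=3≤8), i→1 (A[1]=16≥8); i<j, swap → [4,3,14,6,11,5,16,8,15,9,12]
j→5 (A[5]=5≤8), i→2 (A[2]=14≥8); i<j, swap → [4,3,5,6,11,14,16,8,15,9,12]
j→3, i→4; i≥j, return j=3. A = [4,3,5,6,11,14,16,8,15,9,12]

3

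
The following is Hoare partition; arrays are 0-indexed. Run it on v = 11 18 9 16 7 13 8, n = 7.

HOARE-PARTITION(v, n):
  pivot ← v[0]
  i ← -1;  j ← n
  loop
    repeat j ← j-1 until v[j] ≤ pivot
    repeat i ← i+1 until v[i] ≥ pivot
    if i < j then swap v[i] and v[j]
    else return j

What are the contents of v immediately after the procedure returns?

8 7 9 16 18 13 11

pivot=11
j stops at 6 (8), i stops at 0 (11); swap ⇒ 8 18 9 16 7 13 11
j stops at 4 (7), i stops at 1 (18); swap ⇒ 8 7 9 16 18 13 11
j stops at 2, i stops at 3; i≥j ⇒ return 2. v=8 7 9 16 18 13 11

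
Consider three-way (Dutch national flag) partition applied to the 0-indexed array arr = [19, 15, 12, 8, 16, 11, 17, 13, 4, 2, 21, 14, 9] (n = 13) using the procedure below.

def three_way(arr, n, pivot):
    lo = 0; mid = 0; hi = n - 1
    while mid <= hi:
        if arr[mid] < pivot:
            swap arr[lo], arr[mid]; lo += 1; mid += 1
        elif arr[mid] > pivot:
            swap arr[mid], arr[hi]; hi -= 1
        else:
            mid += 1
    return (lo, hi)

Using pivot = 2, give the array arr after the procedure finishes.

lo=0 mid=0 hi=12
19>2: swap(0,12), hi=11 ⇒ [9, 15, 12, 8, 16, 11, 17, 13, 4, 2, 21, 14, 19]
9>2: swap(0,11), hi=10 ⇒ [14, 15, 12, 8, 16, 11, 17, 13, 4, 2, 21, 9, 19]
14>2: swap(0,10), hi=9 ⇒ [21, 15, 12, 8, 16, 11, 17, 13, 4, 2, 14, 9, 19]
21>2: swap(0,9), hi=8 ⇒ [2, 15, 12, 8, 16, 11, 17, 13, 4, 21, 14, 9, 19]
2=2: mid=1
15>2: swap(1,8), hi=7 ⇒ [2, 4, 12, 8, 16, 11, 17, 13, 15, 21, 14, 9, 19]
4>2: swap(1,7), hi=6 ⇒ [2, 13, 12, 8, 16, 11, 17, 4, 15, 21, 14, 9, 19]
13>2: swap(1,6), hi=5 ⇒ [2, 17, 12, 8, 16, 11, 13, 4, 15, 21, 14, 9, 19]
17>2: swap(1,5), hi=4 ⇒ [2, 11, 12, 8, 16, 17, 13, 4, 15, 21, 14, 9, 19]
11>2: swap(1,4), hi=3 ⇒ [2, 16, 12, 8, 11, 17, 13, 4, 15, 21, 14, 9, 19]
16>2: swap(1,3), hi=2 ⇒ [2, 8, 12, 16, 11, 17, 13, 4, 15, 21, 14, 9, 19]
8>2: swap(1,2), hi=1 ⇒ [2, 12, 8, 16, 11, 17, 13, 4, 15, 21, 14, 9, 19]
12>2: swap(1,1), hi=0 ⇒ [2, 12, 8, 16, 11, 17, 13, 4, 15, 21, 14, 9, 19]
done. lo=0 hi=0; arr=[2, 12, 8, 16, 11, 17, 13, 4, 15, 21, 14, 9, 19]

[2, 12, 8, 16, 11, 17, 13, 4, 15, 21, 14, 9, 19]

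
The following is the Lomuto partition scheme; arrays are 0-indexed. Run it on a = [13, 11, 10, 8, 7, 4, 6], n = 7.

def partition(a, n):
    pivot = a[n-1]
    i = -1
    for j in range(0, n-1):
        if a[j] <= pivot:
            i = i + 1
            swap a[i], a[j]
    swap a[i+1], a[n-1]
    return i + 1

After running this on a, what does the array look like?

[4, 6, 10, 8, 7, 13, 11]

pivot = a[6] = 6; i = -1
j=0: a[0]=13 > 6 → no swap
j=1: a[1]=11 > 6 → no swap
j=2: a[2]=10 > 6 → no swap
j=3: a[3]=8 > 6 → no swap
j=4: a[4]=7 > 6 → no swap
j=5: a[5]=4 ≤ 6 → i=0, swap a[0],a[5] → [4, 11, 10, 8, 7, 13, 6]
final swap a[1],a[6] → [4, 6, 10, 8, 7, 13, 11]; return 1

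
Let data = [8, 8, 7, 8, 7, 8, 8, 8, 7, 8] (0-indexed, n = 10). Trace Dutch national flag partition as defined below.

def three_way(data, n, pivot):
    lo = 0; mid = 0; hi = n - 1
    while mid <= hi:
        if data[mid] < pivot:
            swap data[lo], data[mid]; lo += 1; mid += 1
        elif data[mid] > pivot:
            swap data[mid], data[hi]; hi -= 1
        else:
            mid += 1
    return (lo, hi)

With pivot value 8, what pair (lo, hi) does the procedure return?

(3, 9)

pivot = 8; lo=0, mid=0, hi=9
data[mid]=8=8: mid=1
data[mid]=8=8: mid=2
data[mid]=7<8: swap data[0],data[2]; lo=1,mid=3 → [7, 8, 8, 8, 7, 8, 8, 8, 7, 8]
data[mid]=8=8: mid=4
data[mid]=7<8: swap data[1],data[4]; lo=2,mid=5 → [7, 7, 8, 8, 8, 8, 8, 8, 7, 8]
data[mid]=8=8: mid=6
data[mid]=8=8: mid=7
data[mid]=8=8: mid=8
data[mid]=7<8: swap data[2],data[8]; lo=3,mid=9 → [7, 7, 7, 8, 8, 8, 8, 8, 8, 8]
data[mid]=8=8: mid=10
end: lo=3, hi=9; data = [7, 7, 7, 8, 8, 8, 8, 8, 8, 8]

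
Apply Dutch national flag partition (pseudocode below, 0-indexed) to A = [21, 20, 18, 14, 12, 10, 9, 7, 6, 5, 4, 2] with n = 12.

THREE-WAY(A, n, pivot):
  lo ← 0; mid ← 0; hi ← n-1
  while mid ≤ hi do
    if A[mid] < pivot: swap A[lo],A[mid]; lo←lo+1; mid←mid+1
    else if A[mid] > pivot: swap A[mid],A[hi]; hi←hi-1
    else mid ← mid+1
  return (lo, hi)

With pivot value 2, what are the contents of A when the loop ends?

pivot = 2; lo=0, mid=0, hi=11
A[mid]=21>2: swap A[0],A[11]; hi=10 → [2, 20, 18, 14, 12, 10, 9, 7, 6, 5, 4, 21]
A[mid]=2=2: mid=1
A[mid]=20>2: swap A[1],A[10]; hi=9 → [2, 4, 18, 14, 12, 10, 9, 7, 6, 5, 20, 21]
A[mid]=4>2: swap A[1],A[9]; hi=8 → [2, 5, 18, 14, 12, 10, 9, 7, 6, 4, 20, 21]
A[mid]=5>2: swap A[1],A[8]; hi=7 → [2, 6, 18, 14, 12, 10, 9, 7, 5, 4, 20, 21]
A[mid]=6>2: swap A[1],A[7]; hi=6 → [2, 7, 18, 14, 12, 10, 9, 6, 5, 4, 20, 21]
A[mid]=7>2: swap A[1],A[6]; hi=5 → [2, 9, 18, 14, 12, 10, 7, 6, 5, 4, 20, 21]
A[mid]=9>2: swap A[1],A[5]; hi=4 → [2, 10, 18, 14, 12, 9, 7, 6, 5, 4, 20, 21]
A[mid]=10>2: swap A[1],A[4]; hi=3 → [2, 12, 18, 14, 10, 9, 7, 6, 5, 4, 20, 21]
A[mid]=12>2: swap A[1],A[3]; hi=2 → [2, 14, 18, 12, 10, 9, 7, 6, 5, 4, 20, 21]
A[mid]=14>2: swap A[1],A[2]; hi=1 → [2, 18, 14, 12, 10, 9, 7, 6, 5, 4, 20, 21]
A[mid]=18>2: swap A[1],A[1]; hi=0 → [2, 18, 14, 12, 10, 9, 7, 6, 5, 4, 20, 21]
end: lo=0, hi=0; A = [2, 18, 14, 12, 10, 9, 7, 6, 5, 4, 20, 21]

[2, 18, 14, 12, 10, 9, 7, 6, 5, 4, 20, 21]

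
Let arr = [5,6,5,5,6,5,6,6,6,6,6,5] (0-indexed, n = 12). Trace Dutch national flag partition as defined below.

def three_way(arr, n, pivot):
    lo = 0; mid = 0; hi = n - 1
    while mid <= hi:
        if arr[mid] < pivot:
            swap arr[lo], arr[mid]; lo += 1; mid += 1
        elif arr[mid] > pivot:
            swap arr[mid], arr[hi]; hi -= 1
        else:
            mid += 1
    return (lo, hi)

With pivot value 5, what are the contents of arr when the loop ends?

[5,5,5,5,5,6,6,6,6,6,6,6]

pivot = 5; lo=0, mid=0, hi=11
arr[mid]=5=5: mid=1
arr[mid]=6>5: swap arr[1],arr[11]; hi=10 → [5,5,5,5,6,5,6,6,6,6,6,6]
arr[mid]=5=5: mid=2
arr[mid]=5=5: mid=3
arr[mid]=5=5: mid=4
arr[mid]=6>5: swap arr[4],arr[10]; hi=9 → [5,5,5,5,6,5,6,6,6,6,6,6]
arr[mid]=6>5: swap arr[4],arr[9]; hi=8 → [5,5,5,5,6,5,6,6,6,6,6,6]
arr[mid]=6>5: swap arr[4],arr[8]; hi=7 → [5,5,5,5,6,5,6,6,6,6,6,6]
arr[mid]=6>5: swap arr[4],arr[7]; hi=6 → [5,5,5,5,6,5,6,6,6,6,6,6]
arr[mid]=6>5: swap arr[4],arr[6]; hi=5 → [5,5,5,5,6,5,6,6,6,6,6,6]
arr[mid]=6>5: swap arr[4],arr[5]; hi=4 → [5,5,5,5,5,6,6,6,6,6,6,6]
arr[mid]=5=5: mid=5
end: lo=0, hi=4; arr = [5,5,5,5,5,6,6,6,6,6,6,6]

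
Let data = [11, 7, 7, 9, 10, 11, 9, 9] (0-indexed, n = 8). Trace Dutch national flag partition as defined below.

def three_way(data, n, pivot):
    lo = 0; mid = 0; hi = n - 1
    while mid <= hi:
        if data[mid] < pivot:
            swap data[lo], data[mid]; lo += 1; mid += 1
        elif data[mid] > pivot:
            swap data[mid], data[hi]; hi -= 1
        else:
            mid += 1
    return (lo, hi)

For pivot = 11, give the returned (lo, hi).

lo=0 mid=0 hi=7
11=11: mid=1
7<11: swap(0,1), lo=1 mid=2 ⇒ [7, 11, 7, 9, 10, 11, 9, 9]
7<11: swap(1,2), lo=2 mid=3 ⇒ [7, 7, 11, 9, 10, 11, 9, 9]
9<11: swap(2,3), lo=3 mid=4 ⇒ [7, 7, 9, 11, 10, 11, 9, 9]
10<11: swap(3,4), lo=4 mid=5 ⇒ [7, 7, 9, 10, 11, 11, 9, 9]
11=11: mid=6
9<11: swap(4,6), lo=5 mid=7 ⇒ [7, 7, 9, 10, 9, 11, 11, 9]
9<11: swap(5,7), lo=6 mid=8 ⇒ [7, 7, 9, 10, 9, 9, 11, 11]
done. lo=6 hi=7; data=[7, 7, 9, 10, 9, 9, 11, 11]

(6, 7)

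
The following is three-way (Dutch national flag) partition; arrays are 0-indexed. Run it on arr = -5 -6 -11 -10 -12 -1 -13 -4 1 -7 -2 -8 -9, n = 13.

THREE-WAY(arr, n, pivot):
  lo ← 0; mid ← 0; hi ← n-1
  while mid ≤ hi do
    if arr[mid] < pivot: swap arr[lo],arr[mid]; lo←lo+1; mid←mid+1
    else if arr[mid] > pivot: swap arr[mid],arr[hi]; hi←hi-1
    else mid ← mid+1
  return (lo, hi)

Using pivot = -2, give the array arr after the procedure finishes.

pivot = -2; lo=0, mid=0, hi=12
arr[mid]=-5<-2: swap arr[0],arr[0]; lo=1,mid=1 → -5 -6 -11 -10 -12 -1 -13 -4 1 -7 -2 -8 -9
arr[mid]=-6<-2: swap arr[1],arr[1]; lo=2,mid=2 → -5 -6 -11 -10 -12 -1 -13 -4 1 -7 -2 -8 -9
arr[mid]=-11<-2: swap arr[2],arr[2]; lo=3,mid=3 → -5 -6 -11 -10 -12 -1 -13 -4 1 -7 -2 -8 -9
arr[mid]=-10<-2: swap arr[3],arr[3]; lo=4,mid=4 → -5 -6 -11 -10 -12 -1 -13 -4 1 -7 -2 -8 -9
arr[mid]=-12<-2: swap arr[4],arr[4]; lo=5,mid=5 → -5 -6 -11 -10 -12 -1 -13 -4 1 -7 -2 -8 -9
arr[mid]=-1>-2: swap arr[5],arr[12]; hi=11 → -5 -6 -11 -10 -12 -9 -13 -4 1 -7 -2 -8 -1
arr[mid]=-9<-2: swap arr[5],arr[5]; lo=6,mid=6 → -5 -6 -11 -10 -12 -9 -13 -4 1 -7 -2 -8 -1
arr[mid]=-13<-2: swap arr[6],arr[6]; lo=7,mid=7 → -5 -6 -11 -10 -12 -9 -13 -4 1 -7 -2 -8 -1
arr[mid]=-4<-2: swap arr[7],arr[7]; lo=8,mid=8 → -5 -6 -11 -10 -12 -9 -13 -4 1 -7 -2 -8 -1
arr[mid]=1>-2: swap arr[8],arr[11]; hi=10 → -5 -6 -11 -10 -12 -9 -13 -4 -8 -7 -2 1 -1
arr[mid]=-8<-2: swap arr[8],arr[8]; lo=9,mid=9 → -5 -6 -11 -10 -12 -9 -13 -4 -8 -7 -2 1 -1
arr[mid]=-7<-2: swap arr[9],arr[9]; lo=10,mid=10 → -5 -6 -11 -10 -12 -9 -13 -4 -8 -7 -2 1 -1
arr[mid]=-2=-2: mid=11
end: lo=10, hi=10; arr = -5 -6 -11 -10 -12 -9 -13 -4 -8 -7 -2 1 -1

-5 -6 -11 -10 -12 -9 -13 -4 -8 -7 -2 1 -1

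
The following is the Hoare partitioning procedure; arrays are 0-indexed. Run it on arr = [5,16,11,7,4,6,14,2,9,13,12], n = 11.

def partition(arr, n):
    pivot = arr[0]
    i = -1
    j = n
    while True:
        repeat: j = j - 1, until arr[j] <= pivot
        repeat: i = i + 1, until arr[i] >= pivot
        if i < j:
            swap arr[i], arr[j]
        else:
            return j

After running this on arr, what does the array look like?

pivot = arr[0] = 5; i = -1, j = 11
j→7 (arr[7]=2≤5), i→0 (arr[0]=5≥5); i<j, swap → [2,16,11,7,4,6,14,5,9,13,12]
j→4 (arr[4]=4≤5), i→1 (arr[1]=16≥5); i<j, swap → [2,4,11,7,16,6,14,5,9,13,12]
j→1, i→2; i≥j, return j=1. arr = [2,4,11,7,16,6,14,5,9,13,12]

[2,4,11,7,16,6,14,5,9,13,12]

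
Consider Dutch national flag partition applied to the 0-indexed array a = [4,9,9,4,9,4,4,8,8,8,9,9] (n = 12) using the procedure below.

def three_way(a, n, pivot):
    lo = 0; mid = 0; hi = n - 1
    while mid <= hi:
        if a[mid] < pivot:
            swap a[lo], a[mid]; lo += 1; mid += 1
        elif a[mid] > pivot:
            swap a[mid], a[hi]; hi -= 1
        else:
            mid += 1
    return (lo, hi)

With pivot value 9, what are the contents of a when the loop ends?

pivot = 9; lo=0, mid=0, hi=11
a[mid]=4<9: swap a[0],a[0]; lo=1,mid=1 → [4,9,9,4,9,4,4,8,8,8,9,9]
a[mid]=9=9: mid=2
a[mid]=9=9: mid=3
a[mid]=4<9: swap a[1],a[3]; lo=2,mid=4 → [4,4,9,9,9,4,4,8,8,8,9,9]
a[mid]=9=9: mid=5
a[mid]=4<9: swap a[2],a[5]; lo=3,mid=6 → [4,4,4,9,9,9,4,8,8,8,9,9]
a[mid]=4<9: swap a[3],a[6]; lo=4,mid=7 → [4,4,4,4,9,9,9,8,8,8,9,9]
a[mid]=8<9: swap a[4],a[7]; lo=5,mid=8 → [4,4,4,4,8,9,9,9,8,8,9,9]
a[mid]=8<9: swap a[5],a[8]; lo=6,mid=9 → [4,4,4,4,8,8,9,9,9,8,9,9]
a[mid]=8<9: swap a[6],a[9]; lo=7,mid=10 → [4,4,4,4,8,8,8,9,9,9,9,9]
a[mid]=9=9: mid=11
a[mid]=9=9: mid=12
end: lo=7, hi=11; a = [4,4,4,4,8,8,8,9,9,9,9,9]

[4,4,4,4,8,8,8,9,9,9,9,9]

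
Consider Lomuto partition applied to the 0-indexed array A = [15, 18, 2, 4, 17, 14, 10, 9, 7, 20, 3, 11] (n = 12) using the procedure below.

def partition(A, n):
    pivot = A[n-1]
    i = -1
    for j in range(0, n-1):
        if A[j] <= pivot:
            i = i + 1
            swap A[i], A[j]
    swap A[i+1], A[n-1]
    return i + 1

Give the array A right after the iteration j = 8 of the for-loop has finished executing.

pivot=11, i=-1
j=0: 15>11, skip
j=1: 18>11, skip
j=2: 2≤11, i=0, swap(0,2) ⇒ [2, 18, 15, 4, 17, 14, 10, 9, 7, 20, 3, 11]
j=3: 4≤11, i=1, swap(1,3) ⇒ [2, 4, 15, 18, 17, 14, 10, 9, 7, 20, 3, 11]
j=4: 17>11, skip
j=5: 14>11, skip
j=6: 10≤11, i=2, swap(2,6) ⇒ [2, 4, 10, 18, 17, 14, 15, 9, 7, 20, 3, 11]
j=7: 9≤11, i=3, swap(3,7) ⇒ [2, 4, 10, 9, 17, 14, 15, 18, 7, 20, 3, 11]
j=8: 7≤11, i=4, swap(4,8) ⇒ [2, 4, 10, 9, 7, 14, 15, 18, 17, 20, 3, 11]
(after j=8) A = [2, 4, 10, 9, 7, 14, 15, 18, 17, 20, 3, 11]

[2, 4, 10, 9, 7, 14, 15, 18, 17, 20, 3, 11]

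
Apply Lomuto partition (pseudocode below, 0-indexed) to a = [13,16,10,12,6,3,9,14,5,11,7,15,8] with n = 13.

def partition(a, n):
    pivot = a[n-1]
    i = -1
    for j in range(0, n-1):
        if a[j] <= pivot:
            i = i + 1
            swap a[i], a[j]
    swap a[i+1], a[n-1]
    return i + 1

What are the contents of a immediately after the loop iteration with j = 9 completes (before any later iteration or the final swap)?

[6,3,5,12,13,16,9,14,10,11,7,15,8]

pivot = a[12] = 8; i = -1
j=0: a[0]=13 > 8 → no swap
j=1: a[1]=16 > 8 → no swap
j=2: a[2]=10 > 8 → no swap
j=3: a[3]=12 > 8 → no swap
j=4: a[4]=6 ≤ 8 → i=0, swap a[0],a[4] → [6,16,10,12,13,3,9,14,5,11,7,15,8]
j=5: a[5]=3 ≤ 8 → i=1, swap a[1],a[5] → [6,3,10,12,13,16,9,14,5,11,7,15,8]
j=6: a[6]=9 > 8 → no swap
j=7: a[7]=14 > 8 → no swap
j=8: a[8]=5 ≤ 8 → i=2, swap a[2],a[8] → [6,3,5,12,13,16,9,14,10,11,7,15,8]
j=9: a[9]=11 > 8 → no swap
(after j=9) a = [6,3,5,12,13,16,9,14,10,11,7,15,8]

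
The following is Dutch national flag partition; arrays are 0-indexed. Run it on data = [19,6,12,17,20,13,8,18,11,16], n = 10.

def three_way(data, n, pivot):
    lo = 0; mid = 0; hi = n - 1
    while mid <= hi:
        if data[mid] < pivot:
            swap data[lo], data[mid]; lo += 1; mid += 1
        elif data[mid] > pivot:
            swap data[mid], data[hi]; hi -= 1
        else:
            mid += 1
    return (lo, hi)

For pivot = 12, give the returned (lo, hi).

pivot = 12; lo=0, mid=0, hi=9
data[mid]=19>12: swap data[0],data[9]; hi=8 → [16,6,12,17,20,13,8,18,11,19]
data[mid]=16>12: swap data[0],data[8]; hi=7 → [11,6,12,17,20,13,8,18,16,19]
data[mid]=11<12: swap data[0],data[0]; lo=1,mid=1 → [11,6,12,17,20,13,8,18,16,19]
data[mid]=6<12: swap data[1],data[1]; lo=2,mid=2 → [11,6,12,17,20,13,8,18,16,19]
data[mid]=12=12: mid=3
data[mid]=17>12: swap data[3],data[7]; hi=6 → [11,6,12,18,20,13,8,17,16,19]
data[mid]=18>12: swap data[3],data[6]; hi=5 → [11,6,12,8,20,13,18,17,16,19]
data[mid]=8<12: swap data[2],data[3]; lo=3,mid=4 → [11,6,8,12,20,13,18,17,16,19]
data[mid]=20>12: swap data[4],data[5]; hi=4 → [11,6,8,12,13,20,18,17,16,19]
data[mid]=13>12: swap data[4],data[4]; hi=3 → [11,6,8,12,13,20,18,17,16,19]
end: lo=3, hi=3; data = [11,6,8,12,13,20,18,17,16,19]

(3, 3)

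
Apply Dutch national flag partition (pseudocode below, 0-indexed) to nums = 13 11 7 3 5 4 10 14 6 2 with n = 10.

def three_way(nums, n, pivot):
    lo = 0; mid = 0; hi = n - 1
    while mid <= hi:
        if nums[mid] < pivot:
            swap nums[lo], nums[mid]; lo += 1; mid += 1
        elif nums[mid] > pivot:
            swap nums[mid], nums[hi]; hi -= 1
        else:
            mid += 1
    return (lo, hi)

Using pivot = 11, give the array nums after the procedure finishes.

2 7 3 5 4 10 6 11 14 13

lo=0 mid=0 hi=9
13>11: swap(0,9), hi=8 ⇒ 2 11 7 3 5 4 10 14 6 13
2<11: swap(0,0), lo=1 mid=1 ⇒ 2 11 7 3 5 4 10 14 6 13
11=11: mid=2
7<11: swap(1,2), lo=2 mid=3 ⇒ 2 7 11 3 5 4 10 14 6 13
3<11: swap(2,3), lo=3 mid=4 ⇒ 2 7 3 11 5 4 10 14 6 13
5<11: swap(3,4), lo=4 mid=5 ⇒ 2 7 3 5 11 4 10 14 6 13
4<11: swap(4,5), lo=5 mid=6 ⇒ 2 7 3 5 4 11 10 14 6 13
10<11: swap(5,6), lo=6 mid=7 ⇒ 2 7 3 5 4 10 11 14 6 13
14>11: swap(7,8), hi=7 ⇒ 2 7 3 5 4 10 11 6 14 13
6<11: swap(6,7), lo=7 mid=8 ⇒ 2 7 3 5 4 10 6 11 14 13
done. lo=7 hi=7; nums=2 7 3 5 4 10 6 11 14 13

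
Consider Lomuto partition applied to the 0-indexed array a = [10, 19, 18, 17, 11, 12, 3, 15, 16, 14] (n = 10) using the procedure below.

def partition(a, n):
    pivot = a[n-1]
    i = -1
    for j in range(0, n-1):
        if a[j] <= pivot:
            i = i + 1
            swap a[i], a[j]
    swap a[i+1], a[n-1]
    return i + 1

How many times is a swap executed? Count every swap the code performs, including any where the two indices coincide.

5

pivot = a[9] = 14; i = -1
j=0: a[0]=10 ≤ 14 → i=0, swap a[0],a[0] (no change) → [10, 19, 18, 17, 11, 12, 3, 15, 16, 14]
j=1: a[1]=19 > 14 → no swap
j=2: a[2]=18 > 14 → no swap
j=3: a[3]=17 > 14 → no swap
j=4: a[4]=11 ≤ 14 → i=1, swap a[1],a[4] → [10, 11, 18, 17, 19, 12, 3, 15, 16, 14]
j=5: a[5]=12 ≤ 14 → i=2, swap a[2],a[5] → [10, 11, 12, 17, 19, 18, 3, 15, 16, 14]
j=6: a[6]=3 ≤ 14 → i=3, swap a[3],a[6] → [10, 11, 12, 3, 19, 18, 17, 15, 16, 14]
j=7: a[7]=15 > 14 → no swap
j=8: a[8]=16 > 14 → no swap
final swap a[4],a[9] → [10, 11, 12, 3, 14, 18, 17, 15, 16, 19]; return 4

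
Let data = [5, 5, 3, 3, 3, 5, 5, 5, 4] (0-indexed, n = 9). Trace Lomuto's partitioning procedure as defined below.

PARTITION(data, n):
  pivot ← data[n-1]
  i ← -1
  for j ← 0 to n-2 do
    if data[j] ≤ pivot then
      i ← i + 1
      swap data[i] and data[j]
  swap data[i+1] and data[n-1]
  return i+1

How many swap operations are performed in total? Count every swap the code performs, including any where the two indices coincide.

pivot = data[8] = 4; i = -1
j=0: data[0]=5 > 4 → no swap
j=1: data[1]=5 > 4 → no swap
j=2: data[2]=3 ≤ 4 → i=0, swap data[0],data[2] → [3, 5, 5, 3, 3, 5, 5, 5, 4]
j=3: data[3]=3 ≤ 4 → i=1, swap data[1],data[3] → [3, 3, 5, 5, 3, 5, 5, 5, 4]
j=4: data[4]=3 ≤ 4 → i=2, swap data[2],data[4] → [3, 3, 3, 5, 5, 5, 5, 5, 4]
j=5: data[5]=5 > 4 → no swap
j=6: data[6]=5 > 4 → no swap
j=7: data[7]=5 > 4 → no swap
final swap data[3],data[8] → [3, 3, 3, 4, 5, 5, 5, 5, 5]; return 3

4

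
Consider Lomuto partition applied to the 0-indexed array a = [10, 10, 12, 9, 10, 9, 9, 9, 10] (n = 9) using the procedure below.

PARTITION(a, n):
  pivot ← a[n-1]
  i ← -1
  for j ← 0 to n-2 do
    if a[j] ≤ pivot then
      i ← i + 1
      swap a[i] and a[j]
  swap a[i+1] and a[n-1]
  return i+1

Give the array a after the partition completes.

pivot = a[8] = 10; i = -1
j=0: a[0]=10 ≤ 10 → i=0, swap a[0],a[0] (no change) → [10, 10, 12, 9, 10, 9, 9, 9, 10]
j=1: a[1]=10 ≤ 10 → i=1, swap a[1],a[1] (no change) → [10, 10, 12, 9, 10, 9, 9, 9, 10]
j=2: a[2]=12 > 10 → no swap
j=3: a[3]=9 ≤ 10 → i=2, swap a[2],a[3] → [10, 10, 9, 12, 10, 9, 9, 9, 10]
j=4: a[4]=10 ≤ 10 → i=3, swap a[3],a[4] → [10, 10, 9, 10, 12, 9, 9, 9, 10]
j=5: a[5]=9 ≤ 10 → i=4, swap a[4],a[5] → [10, 10, 9, 10, 9, 12, 9, 9, 10]
j=6: a[6]=9 ≤ 10 → i=5, swap a[5],a[6] → [10, 10, 9, 10, 9, 9, 12, 9, 10]
j=7: a[7]=9 ≤ 10 → i=6, swap a[6],a[7] → [10, 10, 9, 10, 9, 9, 9, 12, 10]
final swap a[7],a[8] → [10, 10, 9, 10, 9, 9, 9, 10, 12]; return 7

[10, 10, 9, 10, 9, 9, 9, 10, 12]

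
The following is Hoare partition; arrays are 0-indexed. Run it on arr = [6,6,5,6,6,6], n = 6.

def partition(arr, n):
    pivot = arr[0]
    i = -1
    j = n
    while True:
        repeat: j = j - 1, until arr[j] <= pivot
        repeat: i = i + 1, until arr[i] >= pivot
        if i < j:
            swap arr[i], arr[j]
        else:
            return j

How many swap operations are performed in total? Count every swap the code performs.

pivot = arr[0] = 6; i = -1, j = 6
j→5 (arr[5]=6≤6), i→0 (arr[0]=6≥6); i<j, swap → [6,6,5,6,6,6]
j→4 (arr[4]=6≤6), i→1 (arr[1]=6≥6); i<j, swap → [6,6,5,6,6,6]
j→3, i→3; i≥j, return j=3. arr = [6,6,5,6,6,6]

2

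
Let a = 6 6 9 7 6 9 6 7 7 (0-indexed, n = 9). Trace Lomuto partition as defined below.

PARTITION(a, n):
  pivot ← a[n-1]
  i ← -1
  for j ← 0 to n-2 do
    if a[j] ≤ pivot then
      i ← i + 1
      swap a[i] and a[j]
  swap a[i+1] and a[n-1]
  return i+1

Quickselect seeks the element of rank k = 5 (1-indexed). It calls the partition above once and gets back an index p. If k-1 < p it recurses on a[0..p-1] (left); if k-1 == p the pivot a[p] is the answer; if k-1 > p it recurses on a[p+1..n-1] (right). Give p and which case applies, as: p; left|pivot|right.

6; left

pivot = a[8] = 7; i = -1
j=0: a[0]=6 ≤ 7 → i=0, swap a[0],a[0] (no change) → 6 6 9 7 6 9 6 7 7
j=1: a[1]=6 ≤ 7 → i=1, swap a[1],a[1] (no change) → 6 6 9 7 6 9 6 7 7
j=2: a[2]=9 > 7 → no swap
j=3: a[3]=7 ≤ 7 → i=2, swap a[2],a[3] → 6 6 7 9 6 9 6 7 7
j=4: a[4]=6 ≤ 7 → i=3, swap a[3],a[4] → 6 6 7 6 9 9 6 7 7
j=5: a[5]=9 > 7 → no swap
j=6: a[6]=6 ≤ 7 → i=4, swap a[4],a[6] → 6 6 7 6 6 9 9 7 7
j=7: a[7]=7 ≤ 7 → i=5, swap a[5],a[7] → 6 6 7 6 6 7 9 9 7
final swap a[6],a[8] → 6 6 7 6 6 7 7 9 9; return 6
p = 6; k-1 = 4 < 6 ⇒ left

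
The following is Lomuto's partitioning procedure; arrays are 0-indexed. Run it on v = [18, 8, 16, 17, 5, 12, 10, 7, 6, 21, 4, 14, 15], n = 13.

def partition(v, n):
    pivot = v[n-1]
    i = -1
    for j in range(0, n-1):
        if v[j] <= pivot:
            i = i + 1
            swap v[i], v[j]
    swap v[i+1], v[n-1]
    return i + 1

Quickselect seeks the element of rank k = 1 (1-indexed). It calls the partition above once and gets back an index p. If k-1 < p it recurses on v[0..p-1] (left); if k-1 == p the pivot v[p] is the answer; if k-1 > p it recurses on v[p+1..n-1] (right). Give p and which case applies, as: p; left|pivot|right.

pivot = v[12] = 15; i = -1
j=0: v[0]=18 > 15 → no swap
j=1: v[1]=8 ≤ 15 → i=0, swap v[0],v[1] → [8, 18, 16, 17, 5, 12, 10, 7, 6, 21, 4, 14, 15]
j=2: v[2]=16 > 15 → no swap
j=3: v[3]=17 > 15 → no swap
j=4: v[4]=5 ≤ 15 → i=1, swap v[1],v[4] → [8, 5, 16, 17, 18, 12, 10, 7, 6, 21, 4, 14, 15]
j=5: v[5]=12 ≤ 15 → i=2, swap v[2],v[5] → [8, 5, 12, 17, 18, 16, 10, 7, 6, 21, 4, 14, 15]
j=6: v[6]=10 ≤ 15 → i=3, swap v[3],v[6] → [8, 5, 12, 10, 18, 16, 17, 7, 6, 21, 4, 14, 15]
j=7: v[7]=7 ≤ 15 → i=4, swap v[4],v[7] → [8, 5, 12, 10, 7, 16, 17, 18, 6, 21, 4, 14, 15]
j=8: v[8]=6 ≤ 15 → i=5, swap v[5],v[8] → [8, 5, 12, 10, 7, 6, 17, 18, 16, 21, 4, 14, 15]
j=9: v[9]=21 > 15 → no swap
j=10: v[10]=4 ≤ 15 → i=6, swap v[6],v[10] → [8, 5, 12, 10, 7, 6, 4, 18, 16, 21, 17, 14, 15]
j=11: v[11]=14 ≤ 15 → i=7, swap v[7],v[11] → [8, 5, 12, 10, 7, 6, 4, 14, 16, 21, 17, 18, 15]
final swap v[8],v[12] → [8, 5, 12, 10, 7, 6, 4, 14, 15, 21, 17, 18, 16]; return 8
p = 8; k-1 = 0 < 8 ⇒ left

8; left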